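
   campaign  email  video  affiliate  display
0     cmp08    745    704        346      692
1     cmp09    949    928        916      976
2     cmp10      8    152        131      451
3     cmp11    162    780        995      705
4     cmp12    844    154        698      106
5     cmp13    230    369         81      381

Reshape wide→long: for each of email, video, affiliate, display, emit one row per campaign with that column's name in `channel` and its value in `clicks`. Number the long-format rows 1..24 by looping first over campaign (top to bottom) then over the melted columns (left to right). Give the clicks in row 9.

8

24 rows total (6 × 4). Row 9: index ⌊(9-1)/4⌋ = 2 into campaign → cmp10; (9-1) mod 4 = 0 into the melted columns → email.
So row 9 is (cmp10, email, 8); clicks = 8.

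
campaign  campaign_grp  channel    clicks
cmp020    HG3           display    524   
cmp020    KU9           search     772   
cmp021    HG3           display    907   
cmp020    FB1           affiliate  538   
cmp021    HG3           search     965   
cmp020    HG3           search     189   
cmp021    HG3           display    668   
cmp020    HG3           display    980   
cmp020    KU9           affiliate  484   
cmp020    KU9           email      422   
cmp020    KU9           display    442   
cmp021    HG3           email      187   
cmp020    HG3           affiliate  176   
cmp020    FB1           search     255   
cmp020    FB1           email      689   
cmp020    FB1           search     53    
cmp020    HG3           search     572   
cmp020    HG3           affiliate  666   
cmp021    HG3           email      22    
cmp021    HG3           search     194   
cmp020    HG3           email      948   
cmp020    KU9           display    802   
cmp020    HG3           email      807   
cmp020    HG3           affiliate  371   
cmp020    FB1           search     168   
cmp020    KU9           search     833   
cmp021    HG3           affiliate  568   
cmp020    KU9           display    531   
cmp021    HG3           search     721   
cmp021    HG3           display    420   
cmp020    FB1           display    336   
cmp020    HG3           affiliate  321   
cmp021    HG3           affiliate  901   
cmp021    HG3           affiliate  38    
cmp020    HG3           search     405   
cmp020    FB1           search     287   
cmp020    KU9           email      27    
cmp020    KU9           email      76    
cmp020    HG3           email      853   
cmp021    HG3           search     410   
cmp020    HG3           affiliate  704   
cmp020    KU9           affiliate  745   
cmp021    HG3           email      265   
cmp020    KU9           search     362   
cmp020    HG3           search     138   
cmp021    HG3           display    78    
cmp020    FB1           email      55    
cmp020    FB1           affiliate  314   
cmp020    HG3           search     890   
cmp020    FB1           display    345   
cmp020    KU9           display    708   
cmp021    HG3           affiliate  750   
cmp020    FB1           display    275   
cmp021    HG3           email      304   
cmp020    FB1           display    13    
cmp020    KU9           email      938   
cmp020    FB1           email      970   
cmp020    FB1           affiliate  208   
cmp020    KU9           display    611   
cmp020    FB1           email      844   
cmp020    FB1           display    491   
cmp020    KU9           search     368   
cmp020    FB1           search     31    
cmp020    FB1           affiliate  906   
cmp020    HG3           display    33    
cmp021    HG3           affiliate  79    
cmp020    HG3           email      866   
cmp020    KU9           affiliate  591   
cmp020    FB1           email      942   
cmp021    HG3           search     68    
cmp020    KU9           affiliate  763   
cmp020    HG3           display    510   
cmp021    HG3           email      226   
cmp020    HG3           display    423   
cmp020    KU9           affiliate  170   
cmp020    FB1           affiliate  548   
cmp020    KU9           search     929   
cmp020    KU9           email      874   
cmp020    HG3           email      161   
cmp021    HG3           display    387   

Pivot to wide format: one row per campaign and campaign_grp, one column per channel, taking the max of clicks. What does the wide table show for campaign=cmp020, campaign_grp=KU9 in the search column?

929

Rows with campaign=cmp020, campaign_grp=KU9 and channel=search: clicks values are 772, 833, 362, 368, 929.
max(772, 833, 362, 368, 929) = 929.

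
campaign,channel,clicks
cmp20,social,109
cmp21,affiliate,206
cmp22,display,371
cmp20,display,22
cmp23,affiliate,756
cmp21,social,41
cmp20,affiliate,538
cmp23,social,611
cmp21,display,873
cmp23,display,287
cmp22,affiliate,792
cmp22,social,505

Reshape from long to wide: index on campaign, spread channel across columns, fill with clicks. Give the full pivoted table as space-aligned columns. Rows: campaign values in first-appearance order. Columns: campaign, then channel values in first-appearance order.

campaign  social  affiliate  display
cmp20     109     538        22     
cmp21     41      206        873    
cmp22     505     792        371    
cmp23     611     756        287    

Columns: campaign plus the 3 distinct channel values (social, affiliate, display).
For example, row cmp20 column social takes clicks=109 from the long row (cmp20, social).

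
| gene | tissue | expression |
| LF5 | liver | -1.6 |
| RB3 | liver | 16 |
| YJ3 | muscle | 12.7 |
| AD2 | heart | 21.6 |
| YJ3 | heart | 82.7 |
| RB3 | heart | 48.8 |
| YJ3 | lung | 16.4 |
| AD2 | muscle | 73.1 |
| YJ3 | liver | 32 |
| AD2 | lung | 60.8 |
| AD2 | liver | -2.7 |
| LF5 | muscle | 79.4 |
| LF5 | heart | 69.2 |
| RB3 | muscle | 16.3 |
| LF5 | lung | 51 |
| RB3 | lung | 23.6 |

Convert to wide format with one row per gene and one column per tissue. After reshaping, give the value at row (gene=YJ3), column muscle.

12.7

Wide layout: rows indexed by gene, columns are the 4 distinct tissue values (liver, muscle, heart, lung).
Cell (gene=YJ3, tissue=muscle) draws from the long row where gene=YJ3 and tissue=muscle, which has expression=12.7.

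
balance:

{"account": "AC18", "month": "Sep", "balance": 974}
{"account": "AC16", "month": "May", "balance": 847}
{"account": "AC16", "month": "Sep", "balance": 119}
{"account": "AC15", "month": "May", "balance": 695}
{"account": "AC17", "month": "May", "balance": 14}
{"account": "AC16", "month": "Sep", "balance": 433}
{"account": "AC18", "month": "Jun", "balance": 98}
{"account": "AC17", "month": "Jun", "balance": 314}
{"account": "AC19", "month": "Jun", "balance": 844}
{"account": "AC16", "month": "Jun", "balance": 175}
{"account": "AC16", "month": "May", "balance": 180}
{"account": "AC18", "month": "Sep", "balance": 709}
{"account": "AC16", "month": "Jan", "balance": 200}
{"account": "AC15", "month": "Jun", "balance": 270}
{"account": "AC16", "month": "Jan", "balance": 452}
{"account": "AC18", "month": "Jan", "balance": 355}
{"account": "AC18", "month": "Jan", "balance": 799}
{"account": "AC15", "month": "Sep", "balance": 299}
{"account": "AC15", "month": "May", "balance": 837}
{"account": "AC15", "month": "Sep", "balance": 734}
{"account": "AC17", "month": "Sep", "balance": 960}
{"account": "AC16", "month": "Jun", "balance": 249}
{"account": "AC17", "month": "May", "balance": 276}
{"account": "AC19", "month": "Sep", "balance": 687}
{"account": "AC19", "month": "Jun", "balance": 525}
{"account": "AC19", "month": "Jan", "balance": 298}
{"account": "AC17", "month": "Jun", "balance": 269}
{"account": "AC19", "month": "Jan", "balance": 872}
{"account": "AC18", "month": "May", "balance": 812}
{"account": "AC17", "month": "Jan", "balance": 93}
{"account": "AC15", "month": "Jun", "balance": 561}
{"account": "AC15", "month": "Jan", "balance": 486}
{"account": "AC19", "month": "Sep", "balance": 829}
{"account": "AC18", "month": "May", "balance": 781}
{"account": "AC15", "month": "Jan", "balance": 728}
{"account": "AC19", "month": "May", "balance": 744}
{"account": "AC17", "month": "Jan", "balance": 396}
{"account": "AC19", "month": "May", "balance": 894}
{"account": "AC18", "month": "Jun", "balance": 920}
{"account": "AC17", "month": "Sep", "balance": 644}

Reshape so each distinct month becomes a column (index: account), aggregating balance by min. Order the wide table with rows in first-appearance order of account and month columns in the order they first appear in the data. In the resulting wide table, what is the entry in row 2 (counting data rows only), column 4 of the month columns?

200

With rows in first-appearance order of account, row 2 is account=AC16. month columns in first-appearance order: Sep, May, Jun, Jan; column 4 is Jan.
Long rows with account=AC16, month=Jan: min(200, 452) = 200.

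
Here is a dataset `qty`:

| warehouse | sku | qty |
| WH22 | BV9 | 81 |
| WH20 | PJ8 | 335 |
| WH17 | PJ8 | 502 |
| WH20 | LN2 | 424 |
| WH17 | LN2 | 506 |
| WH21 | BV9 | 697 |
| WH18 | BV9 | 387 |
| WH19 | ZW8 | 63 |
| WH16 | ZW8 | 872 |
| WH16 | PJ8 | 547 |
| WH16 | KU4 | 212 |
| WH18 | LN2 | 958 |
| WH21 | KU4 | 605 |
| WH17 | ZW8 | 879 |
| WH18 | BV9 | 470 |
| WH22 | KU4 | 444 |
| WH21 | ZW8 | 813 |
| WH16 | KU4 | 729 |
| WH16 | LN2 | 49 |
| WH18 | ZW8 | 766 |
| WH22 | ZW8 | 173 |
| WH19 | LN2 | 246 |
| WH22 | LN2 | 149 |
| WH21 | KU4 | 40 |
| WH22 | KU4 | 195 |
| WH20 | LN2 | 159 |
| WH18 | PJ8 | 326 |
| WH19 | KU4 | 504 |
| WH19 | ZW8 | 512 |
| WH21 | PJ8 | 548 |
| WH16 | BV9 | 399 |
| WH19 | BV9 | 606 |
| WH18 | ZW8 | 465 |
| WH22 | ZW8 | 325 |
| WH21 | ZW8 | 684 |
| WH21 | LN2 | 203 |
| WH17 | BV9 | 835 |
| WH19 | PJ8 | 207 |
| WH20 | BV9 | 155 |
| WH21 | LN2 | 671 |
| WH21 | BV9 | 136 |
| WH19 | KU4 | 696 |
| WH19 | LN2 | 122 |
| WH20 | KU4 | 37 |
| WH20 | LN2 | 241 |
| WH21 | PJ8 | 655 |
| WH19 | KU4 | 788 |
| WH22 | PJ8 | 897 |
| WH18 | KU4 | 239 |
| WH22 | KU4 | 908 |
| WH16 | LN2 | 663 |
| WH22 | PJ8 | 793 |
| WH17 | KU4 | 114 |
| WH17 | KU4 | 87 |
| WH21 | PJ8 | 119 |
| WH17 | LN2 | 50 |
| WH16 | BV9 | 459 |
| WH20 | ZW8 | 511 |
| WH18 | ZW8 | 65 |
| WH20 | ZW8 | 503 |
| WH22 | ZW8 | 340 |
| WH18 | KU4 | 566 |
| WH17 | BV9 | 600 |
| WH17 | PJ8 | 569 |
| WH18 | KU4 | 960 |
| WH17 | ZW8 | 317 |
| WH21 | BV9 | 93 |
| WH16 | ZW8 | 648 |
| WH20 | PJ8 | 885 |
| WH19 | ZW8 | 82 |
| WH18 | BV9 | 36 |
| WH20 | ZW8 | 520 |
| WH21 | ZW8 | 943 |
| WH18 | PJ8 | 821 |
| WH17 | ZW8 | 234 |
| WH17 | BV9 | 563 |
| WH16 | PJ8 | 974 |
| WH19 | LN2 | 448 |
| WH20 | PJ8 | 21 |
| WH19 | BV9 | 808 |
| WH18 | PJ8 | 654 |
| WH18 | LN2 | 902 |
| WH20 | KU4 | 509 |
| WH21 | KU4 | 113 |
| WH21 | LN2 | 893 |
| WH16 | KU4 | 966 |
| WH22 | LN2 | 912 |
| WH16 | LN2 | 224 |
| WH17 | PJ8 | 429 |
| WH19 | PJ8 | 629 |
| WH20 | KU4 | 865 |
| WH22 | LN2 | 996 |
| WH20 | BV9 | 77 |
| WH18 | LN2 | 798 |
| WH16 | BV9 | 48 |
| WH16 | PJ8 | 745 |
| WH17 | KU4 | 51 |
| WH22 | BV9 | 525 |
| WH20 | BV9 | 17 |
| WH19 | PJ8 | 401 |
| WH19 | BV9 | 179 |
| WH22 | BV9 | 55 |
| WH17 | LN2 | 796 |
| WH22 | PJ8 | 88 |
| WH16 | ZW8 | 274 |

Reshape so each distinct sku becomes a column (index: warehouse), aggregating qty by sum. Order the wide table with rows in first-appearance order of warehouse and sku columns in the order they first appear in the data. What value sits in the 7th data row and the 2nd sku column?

With rows in first-appearance order of warehouse, row 7 is warehouse=WH16. sku columns in first-appearance order: BV9, PJ8, LN2, ZW8, KU4; column 2 is PJ8.
Long rows with warehouse=WH16, sku=PJ8: 547 + 974 + 745 = 2266.

2266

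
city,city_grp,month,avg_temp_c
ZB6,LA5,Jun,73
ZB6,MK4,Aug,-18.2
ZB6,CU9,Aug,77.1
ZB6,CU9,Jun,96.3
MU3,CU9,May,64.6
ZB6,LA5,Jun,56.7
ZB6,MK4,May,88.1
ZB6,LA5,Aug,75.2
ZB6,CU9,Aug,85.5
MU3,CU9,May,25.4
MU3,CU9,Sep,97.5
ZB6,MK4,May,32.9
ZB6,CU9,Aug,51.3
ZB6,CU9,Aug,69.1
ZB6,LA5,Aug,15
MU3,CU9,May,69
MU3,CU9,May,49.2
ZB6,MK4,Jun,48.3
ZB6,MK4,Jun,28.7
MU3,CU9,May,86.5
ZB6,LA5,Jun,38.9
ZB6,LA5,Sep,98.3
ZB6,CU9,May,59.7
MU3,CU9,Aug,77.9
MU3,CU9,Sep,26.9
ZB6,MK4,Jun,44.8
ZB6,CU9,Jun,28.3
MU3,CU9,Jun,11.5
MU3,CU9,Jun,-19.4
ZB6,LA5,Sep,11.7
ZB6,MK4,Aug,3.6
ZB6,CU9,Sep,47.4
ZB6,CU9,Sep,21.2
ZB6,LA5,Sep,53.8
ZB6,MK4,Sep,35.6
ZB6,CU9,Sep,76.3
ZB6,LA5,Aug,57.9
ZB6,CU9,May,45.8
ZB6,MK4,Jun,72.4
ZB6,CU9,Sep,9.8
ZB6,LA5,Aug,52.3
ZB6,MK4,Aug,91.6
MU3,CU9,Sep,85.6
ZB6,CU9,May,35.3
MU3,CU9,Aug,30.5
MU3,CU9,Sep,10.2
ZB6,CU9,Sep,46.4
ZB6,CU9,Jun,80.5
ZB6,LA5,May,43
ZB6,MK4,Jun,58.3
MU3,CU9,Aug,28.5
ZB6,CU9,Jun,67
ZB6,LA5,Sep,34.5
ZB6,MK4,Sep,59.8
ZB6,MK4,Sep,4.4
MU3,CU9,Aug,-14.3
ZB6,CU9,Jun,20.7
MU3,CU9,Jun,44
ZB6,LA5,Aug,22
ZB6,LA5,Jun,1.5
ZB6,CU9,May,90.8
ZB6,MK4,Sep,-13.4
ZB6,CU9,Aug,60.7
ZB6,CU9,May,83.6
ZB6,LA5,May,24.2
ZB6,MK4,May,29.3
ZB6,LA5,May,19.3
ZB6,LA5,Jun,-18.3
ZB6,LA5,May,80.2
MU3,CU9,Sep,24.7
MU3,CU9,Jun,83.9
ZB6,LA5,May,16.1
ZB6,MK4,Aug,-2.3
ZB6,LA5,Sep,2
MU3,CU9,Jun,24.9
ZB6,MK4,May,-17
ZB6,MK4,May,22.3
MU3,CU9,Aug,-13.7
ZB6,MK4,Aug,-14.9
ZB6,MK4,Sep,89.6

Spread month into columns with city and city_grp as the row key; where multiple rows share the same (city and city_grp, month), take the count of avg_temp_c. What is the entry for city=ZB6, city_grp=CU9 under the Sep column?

5

Rows with city=ZB6, city_grp=CU9 and month=Sep: avg_temp_c values are 47.4, 21.2, 76.3, 9.8, 46.4.
5 rows match — count = 5.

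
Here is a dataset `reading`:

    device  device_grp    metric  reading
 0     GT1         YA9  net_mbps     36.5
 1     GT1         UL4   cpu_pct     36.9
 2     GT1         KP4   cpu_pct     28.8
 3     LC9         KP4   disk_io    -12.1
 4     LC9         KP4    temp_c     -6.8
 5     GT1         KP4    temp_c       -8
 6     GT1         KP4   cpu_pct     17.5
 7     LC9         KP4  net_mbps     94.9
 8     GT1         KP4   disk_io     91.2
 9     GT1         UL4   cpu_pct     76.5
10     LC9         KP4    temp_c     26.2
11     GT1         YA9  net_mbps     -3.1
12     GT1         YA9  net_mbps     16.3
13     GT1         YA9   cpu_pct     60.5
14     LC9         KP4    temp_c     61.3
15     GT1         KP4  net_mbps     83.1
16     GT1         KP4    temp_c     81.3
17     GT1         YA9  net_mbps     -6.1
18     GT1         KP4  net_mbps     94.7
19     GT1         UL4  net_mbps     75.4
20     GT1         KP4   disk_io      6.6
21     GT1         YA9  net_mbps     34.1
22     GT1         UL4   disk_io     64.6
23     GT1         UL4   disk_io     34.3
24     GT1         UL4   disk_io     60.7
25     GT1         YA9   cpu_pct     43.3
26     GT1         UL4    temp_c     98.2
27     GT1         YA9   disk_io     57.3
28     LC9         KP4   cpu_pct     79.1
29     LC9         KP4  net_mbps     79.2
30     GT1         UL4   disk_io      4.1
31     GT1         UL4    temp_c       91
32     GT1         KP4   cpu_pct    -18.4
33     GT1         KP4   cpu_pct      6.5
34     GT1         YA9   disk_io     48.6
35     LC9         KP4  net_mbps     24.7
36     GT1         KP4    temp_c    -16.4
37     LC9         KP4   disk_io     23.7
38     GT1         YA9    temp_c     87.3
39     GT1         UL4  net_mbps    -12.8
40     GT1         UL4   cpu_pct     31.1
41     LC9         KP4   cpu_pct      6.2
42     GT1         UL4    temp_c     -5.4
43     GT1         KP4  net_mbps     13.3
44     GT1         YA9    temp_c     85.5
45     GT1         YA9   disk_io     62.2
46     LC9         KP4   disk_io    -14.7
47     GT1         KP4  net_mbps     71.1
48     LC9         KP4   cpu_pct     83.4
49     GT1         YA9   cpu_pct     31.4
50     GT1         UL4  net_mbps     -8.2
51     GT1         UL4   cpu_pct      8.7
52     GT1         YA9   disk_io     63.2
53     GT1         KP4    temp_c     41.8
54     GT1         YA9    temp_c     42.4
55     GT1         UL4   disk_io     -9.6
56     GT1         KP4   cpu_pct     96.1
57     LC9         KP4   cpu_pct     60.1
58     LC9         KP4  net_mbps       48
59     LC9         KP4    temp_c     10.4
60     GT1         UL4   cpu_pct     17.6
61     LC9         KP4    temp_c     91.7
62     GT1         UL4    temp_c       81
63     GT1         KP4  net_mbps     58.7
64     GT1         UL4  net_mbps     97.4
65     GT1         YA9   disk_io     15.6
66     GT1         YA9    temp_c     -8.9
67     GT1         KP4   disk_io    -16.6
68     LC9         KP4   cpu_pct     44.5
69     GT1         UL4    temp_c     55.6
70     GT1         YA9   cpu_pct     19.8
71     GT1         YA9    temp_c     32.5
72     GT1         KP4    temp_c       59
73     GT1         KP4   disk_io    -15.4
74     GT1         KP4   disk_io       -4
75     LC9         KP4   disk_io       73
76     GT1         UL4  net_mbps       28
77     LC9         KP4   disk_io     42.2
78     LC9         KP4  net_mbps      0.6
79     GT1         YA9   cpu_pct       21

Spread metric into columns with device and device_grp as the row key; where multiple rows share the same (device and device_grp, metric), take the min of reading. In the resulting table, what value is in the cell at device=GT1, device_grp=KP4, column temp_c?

Rows with device=GT1, device_grp=KP4 and metric=temp_c: reading values are -8, 81.3, -16.4, 41.8, 59.
min(-8, 81.3, -16.4, 41.8, 59) = -16.4.

-16.4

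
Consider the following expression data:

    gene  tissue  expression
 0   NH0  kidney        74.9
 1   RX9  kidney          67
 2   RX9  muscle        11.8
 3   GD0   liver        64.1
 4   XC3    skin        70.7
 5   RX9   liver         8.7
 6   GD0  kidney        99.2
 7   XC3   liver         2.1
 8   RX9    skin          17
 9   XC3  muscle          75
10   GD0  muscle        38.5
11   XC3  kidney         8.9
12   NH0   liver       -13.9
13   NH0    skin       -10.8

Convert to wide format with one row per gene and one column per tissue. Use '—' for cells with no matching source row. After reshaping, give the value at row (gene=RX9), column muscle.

The long row with gene=RX9, tissue=muscle has expression=11.8.

11.8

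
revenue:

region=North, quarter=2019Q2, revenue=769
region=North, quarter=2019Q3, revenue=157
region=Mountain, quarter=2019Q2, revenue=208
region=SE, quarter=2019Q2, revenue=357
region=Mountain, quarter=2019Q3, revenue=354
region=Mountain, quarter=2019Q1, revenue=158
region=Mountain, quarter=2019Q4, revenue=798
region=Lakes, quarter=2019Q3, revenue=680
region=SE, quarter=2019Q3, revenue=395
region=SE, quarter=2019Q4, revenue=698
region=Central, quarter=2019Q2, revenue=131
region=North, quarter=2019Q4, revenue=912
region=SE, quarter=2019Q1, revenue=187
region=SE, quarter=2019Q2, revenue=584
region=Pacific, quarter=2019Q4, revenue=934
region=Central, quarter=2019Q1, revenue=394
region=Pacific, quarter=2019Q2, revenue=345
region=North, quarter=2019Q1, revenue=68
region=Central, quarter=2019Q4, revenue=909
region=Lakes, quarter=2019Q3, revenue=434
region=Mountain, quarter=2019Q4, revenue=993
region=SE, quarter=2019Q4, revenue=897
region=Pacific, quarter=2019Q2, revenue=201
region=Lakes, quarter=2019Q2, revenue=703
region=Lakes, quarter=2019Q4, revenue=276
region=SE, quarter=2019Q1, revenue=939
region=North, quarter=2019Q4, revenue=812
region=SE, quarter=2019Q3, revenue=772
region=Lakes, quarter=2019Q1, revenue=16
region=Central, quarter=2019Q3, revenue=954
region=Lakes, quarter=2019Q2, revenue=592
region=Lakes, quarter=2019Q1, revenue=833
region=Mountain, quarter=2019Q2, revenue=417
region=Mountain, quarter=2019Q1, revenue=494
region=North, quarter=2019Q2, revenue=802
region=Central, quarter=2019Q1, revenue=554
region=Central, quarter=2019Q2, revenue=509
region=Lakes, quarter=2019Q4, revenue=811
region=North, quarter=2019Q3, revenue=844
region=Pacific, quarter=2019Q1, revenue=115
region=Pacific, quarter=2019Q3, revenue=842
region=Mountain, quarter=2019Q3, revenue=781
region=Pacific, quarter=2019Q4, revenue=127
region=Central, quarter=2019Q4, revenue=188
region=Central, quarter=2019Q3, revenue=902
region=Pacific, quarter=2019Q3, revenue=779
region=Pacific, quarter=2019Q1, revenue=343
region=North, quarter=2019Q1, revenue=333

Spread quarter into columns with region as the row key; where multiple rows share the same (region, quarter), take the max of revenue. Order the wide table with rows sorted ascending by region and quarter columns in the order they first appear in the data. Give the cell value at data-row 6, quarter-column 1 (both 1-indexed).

584

With rows sorted ascending by region, row 6 is region=SE. quarter columns in first-appearance order: 2019Q2, 2019Q3, 2019Q1, 2019Q4; column 1 is 2019Q2.
Long rows with region=SE, quarter=2019Q2: max(357, 584) = 584.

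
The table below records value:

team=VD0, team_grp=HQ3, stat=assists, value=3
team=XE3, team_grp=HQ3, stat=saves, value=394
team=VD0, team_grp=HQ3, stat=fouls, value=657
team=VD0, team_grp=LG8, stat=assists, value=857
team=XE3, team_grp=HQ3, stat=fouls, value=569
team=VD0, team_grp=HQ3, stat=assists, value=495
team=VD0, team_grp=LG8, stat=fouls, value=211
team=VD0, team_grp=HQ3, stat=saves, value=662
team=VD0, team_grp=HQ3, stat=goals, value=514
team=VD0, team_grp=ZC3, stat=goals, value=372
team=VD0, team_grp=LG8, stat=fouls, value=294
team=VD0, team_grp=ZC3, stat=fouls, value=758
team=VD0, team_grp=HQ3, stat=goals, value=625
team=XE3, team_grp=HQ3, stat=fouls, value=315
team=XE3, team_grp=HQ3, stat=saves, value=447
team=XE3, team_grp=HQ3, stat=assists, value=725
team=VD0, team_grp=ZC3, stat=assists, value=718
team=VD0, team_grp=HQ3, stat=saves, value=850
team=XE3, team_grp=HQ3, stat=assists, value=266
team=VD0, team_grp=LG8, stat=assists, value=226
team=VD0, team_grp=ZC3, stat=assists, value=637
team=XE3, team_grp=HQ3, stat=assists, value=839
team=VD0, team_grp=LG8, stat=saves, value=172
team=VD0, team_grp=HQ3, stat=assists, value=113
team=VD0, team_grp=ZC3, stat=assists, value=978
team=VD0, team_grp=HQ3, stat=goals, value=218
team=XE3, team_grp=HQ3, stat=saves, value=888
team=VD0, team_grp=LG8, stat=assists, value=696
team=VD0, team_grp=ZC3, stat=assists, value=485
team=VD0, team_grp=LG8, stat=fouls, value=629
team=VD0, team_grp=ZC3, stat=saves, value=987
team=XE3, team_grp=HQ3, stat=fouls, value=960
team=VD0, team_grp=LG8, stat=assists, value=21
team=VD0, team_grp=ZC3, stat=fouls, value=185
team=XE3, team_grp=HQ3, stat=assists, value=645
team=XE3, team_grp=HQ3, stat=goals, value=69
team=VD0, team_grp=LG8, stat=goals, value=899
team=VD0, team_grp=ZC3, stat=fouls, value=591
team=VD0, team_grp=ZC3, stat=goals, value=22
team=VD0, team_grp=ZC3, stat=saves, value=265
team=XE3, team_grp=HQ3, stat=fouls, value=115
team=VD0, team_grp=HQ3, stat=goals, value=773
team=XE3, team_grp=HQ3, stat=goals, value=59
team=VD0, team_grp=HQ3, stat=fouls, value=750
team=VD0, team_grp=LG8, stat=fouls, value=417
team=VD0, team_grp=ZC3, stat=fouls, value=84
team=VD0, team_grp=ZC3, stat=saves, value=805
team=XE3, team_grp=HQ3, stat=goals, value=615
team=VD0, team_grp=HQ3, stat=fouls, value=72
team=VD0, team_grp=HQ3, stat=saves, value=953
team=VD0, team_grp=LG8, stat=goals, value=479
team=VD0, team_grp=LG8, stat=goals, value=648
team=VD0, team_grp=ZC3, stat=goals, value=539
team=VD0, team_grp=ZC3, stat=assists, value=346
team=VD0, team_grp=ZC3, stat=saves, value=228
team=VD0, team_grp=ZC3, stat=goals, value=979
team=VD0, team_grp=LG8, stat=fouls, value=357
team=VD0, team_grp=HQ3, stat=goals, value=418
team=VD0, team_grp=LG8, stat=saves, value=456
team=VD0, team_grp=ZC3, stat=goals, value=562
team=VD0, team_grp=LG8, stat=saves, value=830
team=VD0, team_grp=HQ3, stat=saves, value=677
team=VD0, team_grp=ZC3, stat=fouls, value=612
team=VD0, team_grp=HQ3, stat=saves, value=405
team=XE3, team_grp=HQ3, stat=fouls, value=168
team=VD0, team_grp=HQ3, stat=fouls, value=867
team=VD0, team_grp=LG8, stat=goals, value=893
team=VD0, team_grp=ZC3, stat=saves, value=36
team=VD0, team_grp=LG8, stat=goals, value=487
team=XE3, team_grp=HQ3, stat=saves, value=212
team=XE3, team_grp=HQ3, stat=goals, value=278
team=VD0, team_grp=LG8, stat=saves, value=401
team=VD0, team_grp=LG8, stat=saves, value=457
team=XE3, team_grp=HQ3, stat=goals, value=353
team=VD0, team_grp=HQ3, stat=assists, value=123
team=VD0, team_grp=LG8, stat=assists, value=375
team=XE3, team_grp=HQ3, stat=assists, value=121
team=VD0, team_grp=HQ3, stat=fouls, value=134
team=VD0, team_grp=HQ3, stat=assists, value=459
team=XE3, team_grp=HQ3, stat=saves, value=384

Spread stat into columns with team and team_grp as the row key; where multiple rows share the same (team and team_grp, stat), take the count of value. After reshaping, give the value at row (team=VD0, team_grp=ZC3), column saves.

Rows with team=VD0, team_grp=ZC3 and stat=saves: value values are 987, 265, 805, 228, 36.
5 rows match — count = 5.

5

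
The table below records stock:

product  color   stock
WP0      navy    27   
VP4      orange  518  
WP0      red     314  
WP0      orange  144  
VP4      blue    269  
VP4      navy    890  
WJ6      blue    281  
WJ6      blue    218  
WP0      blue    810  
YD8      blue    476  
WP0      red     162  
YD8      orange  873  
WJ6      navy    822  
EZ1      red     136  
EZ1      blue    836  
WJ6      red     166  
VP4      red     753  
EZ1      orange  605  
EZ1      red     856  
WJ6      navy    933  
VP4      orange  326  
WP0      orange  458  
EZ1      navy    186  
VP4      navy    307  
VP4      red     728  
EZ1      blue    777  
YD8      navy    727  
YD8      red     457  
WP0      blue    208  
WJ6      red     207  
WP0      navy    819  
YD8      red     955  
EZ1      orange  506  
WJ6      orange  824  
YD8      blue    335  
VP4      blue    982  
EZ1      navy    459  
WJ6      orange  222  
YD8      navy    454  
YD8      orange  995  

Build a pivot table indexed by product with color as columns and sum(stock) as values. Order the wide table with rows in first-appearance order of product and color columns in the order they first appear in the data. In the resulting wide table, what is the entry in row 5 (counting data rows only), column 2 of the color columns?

1111

With rows in first-appearance order of product, row 5 is product=EZ1. color columns in first-appearance order: navy, orange, red, blue; column 2 is orange.
Long rows with product=EZ1, color=orange: 605 + 506 = 1111.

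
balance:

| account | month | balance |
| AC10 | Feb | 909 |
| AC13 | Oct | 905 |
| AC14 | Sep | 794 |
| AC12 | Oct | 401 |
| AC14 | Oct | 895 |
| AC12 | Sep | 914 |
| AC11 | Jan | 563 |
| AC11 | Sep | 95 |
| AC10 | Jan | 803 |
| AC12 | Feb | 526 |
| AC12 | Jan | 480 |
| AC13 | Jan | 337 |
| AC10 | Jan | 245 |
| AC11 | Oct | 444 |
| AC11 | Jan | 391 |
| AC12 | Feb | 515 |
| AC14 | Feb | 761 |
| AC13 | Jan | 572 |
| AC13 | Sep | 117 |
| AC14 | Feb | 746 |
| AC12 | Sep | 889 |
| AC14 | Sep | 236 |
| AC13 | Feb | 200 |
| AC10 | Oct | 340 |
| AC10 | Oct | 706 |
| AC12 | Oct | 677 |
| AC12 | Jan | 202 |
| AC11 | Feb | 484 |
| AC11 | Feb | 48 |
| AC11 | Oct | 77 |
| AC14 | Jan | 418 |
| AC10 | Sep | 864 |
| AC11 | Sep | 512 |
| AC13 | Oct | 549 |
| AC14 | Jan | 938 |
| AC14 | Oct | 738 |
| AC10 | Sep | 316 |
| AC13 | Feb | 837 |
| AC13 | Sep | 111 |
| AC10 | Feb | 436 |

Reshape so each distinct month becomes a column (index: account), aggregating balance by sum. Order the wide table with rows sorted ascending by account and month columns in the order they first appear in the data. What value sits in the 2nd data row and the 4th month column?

954

With rows sorted ascending by account, row 2 is account=AC11. month columns in first-appearance order: Feb, Oct, Sep, Jan; column 4 is Jan.
Long rows with account=AC11, month=Jan: 563 + 391 = 954.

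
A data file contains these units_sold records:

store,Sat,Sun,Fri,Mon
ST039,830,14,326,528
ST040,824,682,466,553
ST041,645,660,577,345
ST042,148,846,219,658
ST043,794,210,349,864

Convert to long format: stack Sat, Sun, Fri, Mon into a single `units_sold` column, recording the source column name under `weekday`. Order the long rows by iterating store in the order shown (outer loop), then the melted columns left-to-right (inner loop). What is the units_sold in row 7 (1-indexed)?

20 rows total (5 × 4). Row 7: index ⌊(7-1)/4⌋ = 1 into store → ST040; (7-1) mod 4 = 2 into the melted columns → Fri.
So row 7 is (ST040, Fri, 466); units_sold = 466.

466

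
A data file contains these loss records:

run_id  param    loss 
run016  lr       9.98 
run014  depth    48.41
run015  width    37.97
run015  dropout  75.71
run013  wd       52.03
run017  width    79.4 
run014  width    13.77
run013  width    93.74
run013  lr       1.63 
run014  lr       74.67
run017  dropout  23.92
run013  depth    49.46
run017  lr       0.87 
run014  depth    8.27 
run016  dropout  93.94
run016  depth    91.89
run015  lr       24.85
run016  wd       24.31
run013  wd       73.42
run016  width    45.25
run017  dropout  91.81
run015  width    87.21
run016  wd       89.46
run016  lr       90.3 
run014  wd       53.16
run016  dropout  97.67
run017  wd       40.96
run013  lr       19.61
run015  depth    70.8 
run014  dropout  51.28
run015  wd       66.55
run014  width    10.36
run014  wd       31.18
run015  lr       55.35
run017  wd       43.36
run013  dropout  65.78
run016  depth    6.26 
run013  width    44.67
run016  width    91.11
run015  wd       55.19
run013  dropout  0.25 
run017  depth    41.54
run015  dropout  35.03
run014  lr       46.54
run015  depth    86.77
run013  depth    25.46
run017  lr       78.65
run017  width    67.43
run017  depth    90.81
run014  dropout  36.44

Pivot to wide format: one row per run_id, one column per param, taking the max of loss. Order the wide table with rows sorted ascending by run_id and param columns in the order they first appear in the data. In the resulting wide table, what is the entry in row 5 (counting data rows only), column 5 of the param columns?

43.36

With rows sorted ascending by run_id, row 5 is run_id=run017. param columns in first-appearance order: lr, depth, width, dropout, wd; column 5 is wd.
Long rows with run_id=run017, param=wd: max(40.96, 43.36) = 43.36.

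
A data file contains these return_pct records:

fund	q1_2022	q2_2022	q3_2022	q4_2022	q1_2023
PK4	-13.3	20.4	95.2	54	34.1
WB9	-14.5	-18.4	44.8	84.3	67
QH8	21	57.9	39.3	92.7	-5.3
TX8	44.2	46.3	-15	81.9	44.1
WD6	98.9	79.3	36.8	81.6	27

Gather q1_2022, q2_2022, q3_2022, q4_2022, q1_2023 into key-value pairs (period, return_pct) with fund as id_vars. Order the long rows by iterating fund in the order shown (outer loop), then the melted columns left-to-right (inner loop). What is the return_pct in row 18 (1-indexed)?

25 rows total (5 × 5). Row 18: index ⌊(18-1)/5⌋ = 3 into fund → TX8; (18-1) mod 5 = 2 into the melted columns → q3_2022.
So row 18 is (TX8, q3_2022, -15); return_pct = -15.

-15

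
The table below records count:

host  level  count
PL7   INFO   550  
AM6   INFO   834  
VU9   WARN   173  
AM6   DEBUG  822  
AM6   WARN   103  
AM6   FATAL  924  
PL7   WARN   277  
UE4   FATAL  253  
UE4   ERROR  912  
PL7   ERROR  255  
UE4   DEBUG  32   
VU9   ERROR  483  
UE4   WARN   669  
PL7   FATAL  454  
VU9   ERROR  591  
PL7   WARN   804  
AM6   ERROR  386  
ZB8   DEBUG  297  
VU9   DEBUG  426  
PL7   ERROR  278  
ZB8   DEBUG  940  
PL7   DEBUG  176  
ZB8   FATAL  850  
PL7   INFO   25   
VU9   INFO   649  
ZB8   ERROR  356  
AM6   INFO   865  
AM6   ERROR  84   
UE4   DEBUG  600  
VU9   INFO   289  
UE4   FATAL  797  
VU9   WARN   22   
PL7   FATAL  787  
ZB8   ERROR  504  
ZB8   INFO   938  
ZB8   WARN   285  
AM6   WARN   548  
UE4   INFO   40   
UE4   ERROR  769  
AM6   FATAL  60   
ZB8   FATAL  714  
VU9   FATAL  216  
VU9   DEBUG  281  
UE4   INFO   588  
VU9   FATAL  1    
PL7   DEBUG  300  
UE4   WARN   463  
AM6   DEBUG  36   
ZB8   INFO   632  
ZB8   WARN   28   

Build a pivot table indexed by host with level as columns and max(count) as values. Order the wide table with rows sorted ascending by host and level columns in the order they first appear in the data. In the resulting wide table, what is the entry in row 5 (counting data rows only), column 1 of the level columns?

With rows sorted ascending by host, row 5 is host=ZB8. level columns in first-appearance order: INFO, WARN, DEBUG, FATAL, ERROR; column 1 is INFO.
Long rows with host=ZB8, level=INFO: max(938, 632) = 938.

938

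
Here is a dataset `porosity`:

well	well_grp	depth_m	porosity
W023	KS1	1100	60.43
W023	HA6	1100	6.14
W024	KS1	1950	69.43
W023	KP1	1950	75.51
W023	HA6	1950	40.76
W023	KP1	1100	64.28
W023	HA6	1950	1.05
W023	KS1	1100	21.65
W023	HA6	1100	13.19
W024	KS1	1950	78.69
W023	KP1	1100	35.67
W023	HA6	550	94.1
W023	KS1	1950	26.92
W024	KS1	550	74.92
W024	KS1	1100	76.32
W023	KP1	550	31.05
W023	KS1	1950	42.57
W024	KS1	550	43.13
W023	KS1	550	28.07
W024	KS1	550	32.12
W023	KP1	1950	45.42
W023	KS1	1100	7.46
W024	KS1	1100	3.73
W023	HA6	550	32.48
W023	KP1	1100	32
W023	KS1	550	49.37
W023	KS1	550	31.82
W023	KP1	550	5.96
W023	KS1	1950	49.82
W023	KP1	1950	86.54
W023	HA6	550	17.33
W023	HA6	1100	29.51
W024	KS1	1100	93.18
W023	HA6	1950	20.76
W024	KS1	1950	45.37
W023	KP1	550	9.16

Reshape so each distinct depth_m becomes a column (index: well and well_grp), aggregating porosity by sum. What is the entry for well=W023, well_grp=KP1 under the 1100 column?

Rows with well=W023, well_grp=KP1 and depth_m=1100: porosity values are 64.28, 35.67, 32.
64.28 + 35.67 + 32 = 131.95.

131.95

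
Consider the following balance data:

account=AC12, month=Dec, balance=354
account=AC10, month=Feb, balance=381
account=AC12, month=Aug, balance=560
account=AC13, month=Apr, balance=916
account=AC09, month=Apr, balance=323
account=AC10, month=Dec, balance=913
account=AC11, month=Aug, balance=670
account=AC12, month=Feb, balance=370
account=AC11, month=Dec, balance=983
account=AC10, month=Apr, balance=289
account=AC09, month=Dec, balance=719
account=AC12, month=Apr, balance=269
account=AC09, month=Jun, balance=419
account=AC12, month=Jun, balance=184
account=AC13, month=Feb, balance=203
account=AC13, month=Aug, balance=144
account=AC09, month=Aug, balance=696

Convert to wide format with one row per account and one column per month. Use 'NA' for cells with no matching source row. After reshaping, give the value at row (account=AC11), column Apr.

No long-format row has account=AC11 and month=Apr, so the cell is NA.

NA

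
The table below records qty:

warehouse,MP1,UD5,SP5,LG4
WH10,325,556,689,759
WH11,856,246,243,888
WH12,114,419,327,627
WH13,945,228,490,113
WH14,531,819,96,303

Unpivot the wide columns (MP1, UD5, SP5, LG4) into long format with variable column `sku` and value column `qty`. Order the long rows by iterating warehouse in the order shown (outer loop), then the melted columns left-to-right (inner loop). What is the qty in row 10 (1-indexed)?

419

20 rows total (5 × 4). Row 10: index ⌊(10-1)/4⌋ = 2 into warehouse → WH12; (10-1) mod 4 = 1 into the melted columns → UD5.
So row 10 is (WH12, UD5, 419); qty = 419.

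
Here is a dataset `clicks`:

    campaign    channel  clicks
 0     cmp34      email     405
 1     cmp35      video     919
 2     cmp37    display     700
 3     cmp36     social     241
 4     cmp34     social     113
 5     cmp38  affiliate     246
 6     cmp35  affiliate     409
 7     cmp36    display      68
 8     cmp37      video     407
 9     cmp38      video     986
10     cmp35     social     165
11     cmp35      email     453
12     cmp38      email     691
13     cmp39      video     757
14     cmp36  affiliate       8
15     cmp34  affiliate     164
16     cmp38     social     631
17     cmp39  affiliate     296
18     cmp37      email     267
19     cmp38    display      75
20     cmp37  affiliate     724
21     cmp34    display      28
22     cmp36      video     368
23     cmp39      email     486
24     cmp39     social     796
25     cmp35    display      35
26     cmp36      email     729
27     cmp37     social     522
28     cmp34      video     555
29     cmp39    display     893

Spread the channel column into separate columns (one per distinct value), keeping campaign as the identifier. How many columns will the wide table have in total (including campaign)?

6

1 column for campaign plus 5 distinct channel values → 6 columns.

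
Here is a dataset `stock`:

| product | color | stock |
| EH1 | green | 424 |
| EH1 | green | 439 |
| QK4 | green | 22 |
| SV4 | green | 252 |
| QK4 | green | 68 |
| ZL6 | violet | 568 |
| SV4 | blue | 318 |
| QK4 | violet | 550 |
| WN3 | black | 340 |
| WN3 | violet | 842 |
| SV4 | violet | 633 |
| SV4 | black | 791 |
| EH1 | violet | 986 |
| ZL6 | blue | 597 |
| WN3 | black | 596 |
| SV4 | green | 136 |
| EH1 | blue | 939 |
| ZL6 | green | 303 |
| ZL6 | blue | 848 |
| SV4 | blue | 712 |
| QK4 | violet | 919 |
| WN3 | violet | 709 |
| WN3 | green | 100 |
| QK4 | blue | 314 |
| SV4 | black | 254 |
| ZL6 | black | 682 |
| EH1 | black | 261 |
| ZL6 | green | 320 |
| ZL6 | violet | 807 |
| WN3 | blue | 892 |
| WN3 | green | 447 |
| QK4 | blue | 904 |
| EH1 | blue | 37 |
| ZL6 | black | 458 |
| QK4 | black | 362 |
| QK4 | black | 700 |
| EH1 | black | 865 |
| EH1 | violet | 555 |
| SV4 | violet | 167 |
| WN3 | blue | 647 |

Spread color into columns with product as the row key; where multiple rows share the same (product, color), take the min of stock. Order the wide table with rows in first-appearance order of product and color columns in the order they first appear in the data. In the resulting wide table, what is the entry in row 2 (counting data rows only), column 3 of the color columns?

314

With rows in first-appearance order of product, row 2 is product=QK4. color columns in first-appearance order: green, violet, blue, black; column 3 is blue.
Long rows with product=QK4, color=blue: min(314, 904) = 314.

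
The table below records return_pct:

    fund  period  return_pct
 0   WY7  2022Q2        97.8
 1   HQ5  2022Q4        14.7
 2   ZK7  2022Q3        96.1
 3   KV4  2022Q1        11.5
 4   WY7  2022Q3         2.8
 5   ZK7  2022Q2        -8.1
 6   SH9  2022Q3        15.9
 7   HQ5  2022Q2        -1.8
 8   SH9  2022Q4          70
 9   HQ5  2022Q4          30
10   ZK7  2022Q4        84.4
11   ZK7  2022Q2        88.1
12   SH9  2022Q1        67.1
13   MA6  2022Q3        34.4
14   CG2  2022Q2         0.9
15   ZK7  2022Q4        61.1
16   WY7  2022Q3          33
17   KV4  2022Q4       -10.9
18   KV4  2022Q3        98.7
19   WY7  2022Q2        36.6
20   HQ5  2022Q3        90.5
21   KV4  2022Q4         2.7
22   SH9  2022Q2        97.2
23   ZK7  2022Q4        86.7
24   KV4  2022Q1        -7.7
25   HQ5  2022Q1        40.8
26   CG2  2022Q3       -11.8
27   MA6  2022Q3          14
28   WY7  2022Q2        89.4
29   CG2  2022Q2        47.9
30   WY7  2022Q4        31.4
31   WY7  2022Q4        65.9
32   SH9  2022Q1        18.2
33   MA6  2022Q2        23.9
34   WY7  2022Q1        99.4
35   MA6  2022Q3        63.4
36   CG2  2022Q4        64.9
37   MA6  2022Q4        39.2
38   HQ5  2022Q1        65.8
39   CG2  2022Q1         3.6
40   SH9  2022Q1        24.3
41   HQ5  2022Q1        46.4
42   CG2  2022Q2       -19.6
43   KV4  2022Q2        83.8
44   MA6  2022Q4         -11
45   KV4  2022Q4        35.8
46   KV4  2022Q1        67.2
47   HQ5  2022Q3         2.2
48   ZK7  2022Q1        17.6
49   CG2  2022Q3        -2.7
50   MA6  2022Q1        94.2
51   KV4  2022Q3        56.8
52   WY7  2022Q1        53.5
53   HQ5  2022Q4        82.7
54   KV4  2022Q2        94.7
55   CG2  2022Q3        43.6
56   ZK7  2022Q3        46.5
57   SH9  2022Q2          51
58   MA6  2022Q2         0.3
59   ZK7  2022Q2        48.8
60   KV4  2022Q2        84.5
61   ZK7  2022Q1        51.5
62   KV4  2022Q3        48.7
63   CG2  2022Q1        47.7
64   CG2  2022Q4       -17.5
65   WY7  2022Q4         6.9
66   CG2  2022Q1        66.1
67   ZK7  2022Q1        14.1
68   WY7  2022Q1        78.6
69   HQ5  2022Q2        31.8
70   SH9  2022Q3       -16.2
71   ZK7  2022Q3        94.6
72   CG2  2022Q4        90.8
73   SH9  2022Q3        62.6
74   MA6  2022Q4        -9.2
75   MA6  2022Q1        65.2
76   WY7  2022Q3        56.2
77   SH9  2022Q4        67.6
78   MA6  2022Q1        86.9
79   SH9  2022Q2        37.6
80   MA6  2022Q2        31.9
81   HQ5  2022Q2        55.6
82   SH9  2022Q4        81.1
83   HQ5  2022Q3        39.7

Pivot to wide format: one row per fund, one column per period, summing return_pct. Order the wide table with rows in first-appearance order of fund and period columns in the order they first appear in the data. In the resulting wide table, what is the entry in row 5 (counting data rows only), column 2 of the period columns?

218.7

With rows in first-appearance order of fund, row 5 is fund=SH9. period columns in first-appearance order: 2022Q2, 2022Q4, 2022Q3, 2022Q1; column 2 is 2022Q4.
Long rows with fund=SH9, period=2022Q4: 70 + 67.6 + 81.1 = 218.7.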